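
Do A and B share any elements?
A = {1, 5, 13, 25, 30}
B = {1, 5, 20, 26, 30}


Disjoint means A ∩ B = ∅.
A ∩ B = {1, 5, 30}
A ∩ B ≠ ∅, so A and B are NOT disjoint.

Yes — A and B share the element(s) of A ∩ B = {1, 5, 30}, so they are not disjoint


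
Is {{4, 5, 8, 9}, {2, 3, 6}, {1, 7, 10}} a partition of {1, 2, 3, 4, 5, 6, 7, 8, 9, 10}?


A partition requires: (1) non-empty parts, (2) pairwise disjoint, (3) union = U
Parts: {4, 5, 8, 9}, {2, 3, 6}, {1, 7, 10}
Union of parts: {1, 2, 3, 4, 5, 6, 7, 8, 9, 10}
U = {1, 2, 3, 4, 5, 6, 7, 8, 9, 10}
All non-empty? True
Pairwise disjoint? True
Covers U? True

Yes, valid partition


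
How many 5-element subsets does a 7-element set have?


C(n,k) = n! / (k!(n-k)!)
C(7,5) = 7! / (5!2!)
= 21

C(7,5) = 21


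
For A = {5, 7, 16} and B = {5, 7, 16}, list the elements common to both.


A ∩ B = elements in both A and B
A = {5, 7, 16}
B = {5, 7, 16}
A ∩ B = {5, 7, 16}

A ∩ B = {5, 7, 16}


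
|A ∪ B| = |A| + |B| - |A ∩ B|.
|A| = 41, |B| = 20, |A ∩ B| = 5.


|A ∪ B| = |A| + |B| - |A ∩ B|
= 41 + 20 - 5
= 56

|A ∪ B| = 56


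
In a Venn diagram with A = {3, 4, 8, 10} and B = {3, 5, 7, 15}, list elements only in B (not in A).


A = {3, 4, 8, 10}
B = {3, 5, 7, 15}
Region: only in B (not in A)
Elements: {5, 7, 15}

Elements only in B (not in A): {5, 7, 15}


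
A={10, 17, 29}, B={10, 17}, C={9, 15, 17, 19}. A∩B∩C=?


A ∩ B = {10, 17}
(A ∩ B) ∩ C = {17}

A ∩ B ∩ C = {17}


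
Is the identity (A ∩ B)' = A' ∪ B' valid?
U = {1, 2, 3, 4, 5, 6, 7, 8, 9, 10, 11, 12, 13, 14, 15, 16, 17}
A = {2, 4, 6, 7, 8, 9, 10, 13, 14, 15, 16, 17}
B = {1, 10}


LHS: A ∩ B = {10}
(A ∩ B)' = U \ (A ∩ B) = {1, 2, 3, 4, 5, 6, 7, 8, 9, 11, 12, 13, 14, 15, 16, 17}
A' = {1, 3, 5, 11, 12}, B' = {2, 3, 4, 5, 6, 7, 8, 9, 11, 12, 13, 14, 15, 16, 17}
Claimed RHS: A' ∪ B' = {1, 2, 3, 4, 5, 6, 7, 8, 9, 11, 12, 13, 14, 15, 16, 17}
Identity is VALID: LHS = RHS = {1, 2, 3, 4, 5, 6, 7, 8, 9, 11, 12, 13, 14, 15, 16, 17} ✓

Identity is valid. (A ∩ B)' = A' ∪ B' = {1, 2, 3, 4, 5, 6, 7, 8, 9, 11, 12, 13, 14, 15, 16, 17}


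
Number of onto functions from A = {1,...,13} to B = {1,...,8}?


n = |A| = 13, k = |B| = 8. Surjections via inclusion-exclusion:
S(n,k) = Σ(-1)^i × C(k,i) × (k-i)^n, i=0 to k
i=0: (-1)^0×C(8,0)×8^13 = 549755813888
i=1: (-1)^1×C(8,1)×7^13 = -775112083256
i=2: (-1)^2×C(8,2)×6^13 = 365699432448
i=3: (-1)^3×C(8,3)×5^13 = -68359375000
i=4: (-1)^4×C(8,4)×4^13 = 4697620480
i=5: (-1)^5×C(8,5)×3^13 = -89282088
i=6: (-1)^6×C(8,6)×2^13 = 229376
i=7: (-1)^7×C(8,7)×1^13 = -8
i=8: (-1)^8×C(8,8)×0^13 = 0
Total = 76592355840

Number of surjections = 76592355840


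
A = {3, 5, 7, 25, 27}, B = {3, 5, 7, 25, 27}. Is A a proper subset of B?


A ⊂ B requires: A ⊆ B AND A ≠ B.
A ⊆ B? Yes
A = B? Yes
A = B, so A is not a PROPER subset.

No, A is not a proper subset of B


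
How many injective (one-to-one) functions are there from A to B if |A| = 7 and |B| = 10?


An injection sends each of |A| = 7 inputs to a distinct output in B.
# injections = |B|·(|B|-1)·…·(|B|-|A|+1) = 10! / (10 - 7)!
= 10 × 9 × 8 × 7 × 6 × 5 × 4
= 604800

Number of injections = 604800


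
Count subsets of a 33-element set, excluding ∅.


Total subsets = 2^n = 2^33 = 8589934592
Non-empty subsets exclude the empty set: 2^n - 1
= 8589934592 - 1
= 8589934591

Number of non-empty subsets = 8589934591


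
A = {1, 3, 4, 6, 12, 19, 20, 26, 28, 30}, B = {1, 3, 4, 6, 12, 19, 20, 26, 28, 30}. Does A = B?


Two sets are equal iff they have exactly the same elements.
A = {1, 3, 4, 6, 12, 19, 20, 26, 28, 30}
B = {1, 3, 4, 6, 12, 19, 20, 26, 28, 30}
Same elements → A = B

Yes, A = B


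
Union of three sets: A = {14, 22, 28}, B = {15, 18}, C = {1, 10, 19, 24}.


A ∪ B = {14, 15, 18, 22, 28}
(A ∪ B) ∪ C = {1, 10, 14, 15, 18, 19, 22, 24, 28}

A ∪ B ∪ C = {1, 10, 14, 15, 18, 19, 22, 24, 28}


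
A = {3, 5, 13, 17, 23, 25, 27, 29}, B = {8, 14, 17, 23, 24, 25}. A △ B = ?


A △ B = (A \ B) ∪ (B \ A) = elements in exactly one of A or B
A \ B = {3, 5, 13, 27, 29}
B \ A = {8, 14, 24}
A △ B = {3, 5, 8, 13, 14, 24, 27, 29}

A △ B = {3, 5, 8, 13, 14, 24, 27, 29}


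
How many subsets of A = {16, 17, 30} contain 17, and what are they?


A subset of A contains 17 iff the remaining 2 elements form any subset of A \ {17}.
Count: 2^(n-1) = 2^2 = 4
Subsets containing 17: {17}, {16, 17}, {17, 30}, {16, 17, 30}

Subsets containing 17 (4 total): {17}, {16, 17}, {17, 30}, {16, 17, 30}


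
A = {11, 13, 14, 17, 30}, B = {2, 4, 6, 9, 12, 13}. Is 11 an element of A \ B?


A = {11, 13, 14, 17, 30}, B = {2, 4, 6, 9, 12, 13}
A \ B = elements in A but not in B
A \ B = {11, 14, 17, 30}
Checking if 11 ∈ A \ B
11 is in A \ B → True

11 ∈ A \ B


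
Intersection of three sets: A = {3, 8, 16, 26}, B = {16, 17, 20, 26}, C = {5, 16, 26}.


A ∩ B = {16, 26}
(A ∩ B) ∩ C = {16, 26}

A ∩ B ∩ C = {16, 26}


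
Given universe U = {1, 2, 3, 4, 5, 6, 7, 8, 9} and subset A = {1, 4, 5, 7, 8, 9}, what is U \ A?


Aᶜ = U \ A = elements in U but not in A
U = {1, 2, 3, 4, 5, 6, 7, 8, 9}
A = {1, 4, 5, 7, 8, 9}
Aᶜ = {2, 3, 6}

Aᶜ = {2, 3, 6}


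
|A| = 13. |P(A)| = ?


Number of subsets = 2^n
= 2^13
= 8192

|P(A)| = 8192


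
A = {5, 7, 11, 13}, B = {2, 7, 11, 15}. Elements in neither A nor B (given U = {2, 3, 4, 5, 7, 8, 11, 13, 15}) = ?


A = {5, 7, 11, 13}
B = {2, 7, 11, 15}
Region: in neither A nor B (given U = {2, 3, 4, 5, 7, 8, 11, 13, 15})
Elements: {3, 4, 8}

Elements in neither A nor B (given U = {2, 3, 4, 5, 7, 8, 11, 13, 15}): {3, 4, 8}


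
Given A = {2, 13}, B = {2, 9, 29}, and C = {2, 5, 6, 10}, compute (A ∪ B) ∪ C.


A ∪ B = {2, 9, 13, 29}
(A ∪ B) ∪ C = {2, 5, 6, 9, 10, 13, 29}

A ∪ B ∪ C = {2, 5, 6, 9, 10, 13, 29}


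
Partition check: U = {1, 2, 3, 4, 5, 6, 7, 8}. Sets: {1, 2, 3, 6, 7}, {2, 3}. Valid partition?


A partition requires: (1) non-empty parts, (2) pairwise disjoint, (3) union = U
Parts: {1, 2, 3, 6, 7}, {2, 3}
Union of parts: {1, 2, 3, 6, 7}
U = {1, 2, 3, 4, 5, 6, 7, 8}
All non-empty? True
Pairwise disjoint? False
Covers U? False

No, not a valid partition


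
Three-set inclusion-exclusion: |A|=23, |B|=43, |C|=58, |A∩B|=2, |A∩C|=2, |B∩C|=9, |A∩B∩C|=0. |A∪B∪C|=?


|A∪B∪C| = |A|+|B|+|C| - |A∩B|-|A∩C|-|B∩C| + |A∩B∩C|
= 23+43+58 - 2-2-9 + 0
= 124 - 13 + 0
= 111

|A ∪ B ∪ C| = 111


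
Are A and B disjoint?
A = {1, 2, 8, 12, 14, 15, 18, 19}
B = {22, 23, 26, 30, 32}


Disjoint means A ∩ B = ∅.
A ∩ B = ∅
A ∩ B = ∅, so A and B are disjoint.

Yes, A and B are disjoint


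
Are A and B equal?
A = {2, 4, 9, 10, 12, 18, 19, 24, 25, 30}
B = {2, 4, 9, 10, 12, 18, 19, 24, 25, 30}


Two sets are equal iff they have exactly the same elements.
A = {2, 4, 9, 10, 12, 18, 19, 24, 25, 30}
B = {2, 4, 9, 10, 12, 18, 19, 24, 25, 30}
Same elements → A = B

Yes, A = B


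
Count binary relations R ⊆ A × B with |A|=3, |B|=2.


A relation from A to B is any subset of A × B.
|A × B| = 3 × 2 = 6
# relations = 2^|A × B| = 2^6 = 64

Number of relations = 64


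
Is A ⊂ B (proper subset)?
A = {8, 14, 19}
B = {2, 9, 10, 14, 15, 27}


A ⊂ B requires: A ⊆ B AND A ≠ B.
A ⊆ B? No
A ⊄ B, so A is not a proper subset.

No, A is not a proper subset of B


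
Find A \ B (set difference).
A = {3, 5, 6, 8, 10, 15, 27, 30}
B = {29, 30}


A \ B = elements in A but not in B
A = {3, 5, 6, 8, 10, 15, 27, 30}
B = {29, 30}
Remove from A any elements in B
A \ B = {3, 5, 6, 8, 10, 15, 27}

A \ B = {3, 5, 6, 8, 10, 15, 27}


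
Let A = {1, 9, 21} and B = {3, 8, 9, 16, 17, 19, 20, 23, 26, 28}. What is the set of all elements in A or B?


A ∪ B = all elements in A or B (or both)
A = {1, 9, 21}
B = {3, 8, 9, 16, 17, 19, 20, 23, 26, 28}
A ∪ B = {1, 3, 8, 9, 16, 17, 19, 20, 21, 23, 26, 28}

A ∪ B = {1, 3, 8, 9, 16, 17, 19, 20, 21, 23, 26, 28}


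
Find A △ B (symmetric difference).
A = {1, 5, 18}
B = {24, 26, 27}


A △ B = (A \ B) ∪ (B \ A) = elements in exactly one of A or B
A \ B = {1, 5, 18}
B \ A = {24, 26, 27}
A △ B = {1, 5, 18, 24, 26, 27}

A △ B = {1, 5, 18, 24, 26, 27}


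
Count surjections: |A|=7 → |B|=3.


n = |A| = 7, k = |B| = 3. Surjections via inclusion-exclusion:
S(n,k) = Σ(-1)^i × C(k,i) × (k-i)^n, i=0 to k
i=0: (-1)^0×C(3,0)×3^7 = 2187
i=1: (-1)^1×C(3,1)×2^7 = -384
i=2: (-1)^2×C(3,2)×1^7 = 3
i=3: (-1)^3×C(3,3)×0^7 = 0
Total = 1806

Number of surjections = 1806


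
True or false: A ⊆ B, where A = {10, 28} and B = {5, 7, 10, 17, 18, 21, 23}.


A ⊆ B means every element of A is in B.
Elements in A not in B: {28}
So A ⊄ B.

No, A ⊄ B


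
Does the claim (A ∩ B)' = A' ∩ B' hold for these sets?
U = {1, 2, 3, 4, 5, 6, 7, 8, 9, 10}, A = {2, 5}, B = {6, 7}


LHS: A ∩ B = ∅
(A ∩ B)' = U \ (A ∩ B) = {1, 2, 3, 4, 5, 6, 7, 8, 9, 10}
A' = {1, 3, 4, 6, 7, 8, 9, 10}, B' = {1, 2, 3, 4, 5, 8, 9, 10}
Claimed RHS: A' ∩ B' = {1, 3, 4, 8, 9, 10}
Identity is INVALID: LHS = {1, 2, 3, 4, 5, 6, 7, 8, 9, 10} but the RHS claimed here equals {1, 3, 4, 8, 9, 10}. The correct form is (A ∩ B)' = A' ∪ B'.

Identity is invalid: (A ∩ B)' = {1, 2, 3, 4, 5, 6, 7, 8, 9, 10} but A' ∩ B' = {1, 3, 4, 8, 9, 10}. The correct De Morgan law is (A ∩ B)' = A' ∪ B'.


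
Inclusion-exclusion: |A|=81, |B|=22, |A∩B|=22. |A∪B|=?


|A ∪ B| = |A| + |B| - |A ∩ B|
= 81 + 22 - 22
= 81

|A ∪ B| = 81


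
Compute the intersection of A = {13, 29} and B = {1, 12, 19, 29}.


A ∩ B = elements in both A and B
A = {13, 29}
B = {1, 12, 19, 29}
A ∩ B = {29}

A ∩ B = {29}


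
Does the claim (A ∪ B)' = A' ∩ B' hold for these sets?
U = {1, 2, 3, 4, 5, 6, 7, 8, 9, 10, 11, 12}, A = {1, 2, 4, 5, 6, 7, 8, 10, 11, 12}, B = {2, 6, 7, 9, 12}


LHS: A ∪ B = {1, 2, 4, 5, 6, 7, 8, 9, 10, 11, 12}
(A ∪ B)' = U \ (A ∪ B) = {3}
A' = {3, 9}, B' = {1, 3, 4, 5, 8, 10, 11}
Claimed RHS: A' ∩ B' = {3}
Identity is VALID: LHS = RHS = {3} ✓

Identity is valid. (A ∪ B)' = A' ∩ B' = {3}


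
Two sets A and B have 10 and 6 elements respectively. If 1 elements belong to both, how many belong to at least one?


|A ∪ B| = |A| + |B| - |A ∩ B|
= 10 + 6 - 1
= 15

|A ∪ B| = 15


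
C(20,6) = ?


C(n,k) = n! / (k!(n-k)!)
C(20,6) = 20! / (6!14!)
= 38760

C(20,6) = 38760


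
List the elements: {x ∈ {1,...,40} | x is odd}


Checking each candidate:
Condition: odd numbers in {1,...,40}
Result = {1, 3, 5, 7, 9, 11, 13, 15, 17, 19, 21, 23, 25, 27, 29, 31, 33, 35, 37, 39}

{1, 3, 5, 7, 9, 11, 13, 15, 17, 19, 21, 23, 25, 27, 29, 31, 33, 35, 37, 39}


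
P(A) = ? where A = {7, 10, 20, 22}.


|A| = 4, so |P(A)| = 2^4 = 16
Enumerate subsets by cardinality (0 to 4):
∅, {7}, {10}, {20}, {22}, {7, 10}, {7, 20}, {7, 22}, {10, 20}, {10, 22}, {20, 22}, {7, 10, 20}, {7, 10, 22}, {7, 20, 22}, {10, 20, 22}, {7, 10, 20, 22}

P(A) has 16 subsets: ∅, {7}, {10}, {20}, {22}, {7, 10}, {7, 20}, {7, 22}, {10, 20}, {10, 22}, {20, 22}, {7, 10, 20}, {7, 10, 22}, {7, 20, 22}, {10, 20, 22}, {7, 10, 20, 22}


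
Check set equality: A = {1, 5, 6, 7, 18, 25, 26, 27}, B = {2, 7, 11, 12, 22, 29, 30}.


Two sets are equal iff they have exactly the same elements.
A = {1, 5, 6, 7, 18, 25, 26, 27}
B = {2, 7, 11, 12, 22, 29, 30}
Differences: {1, 2, 5, 6, 11, 12, 18, 22, 25, 26, 27, 29, 30}
A ≠ B

No, A ≠ B


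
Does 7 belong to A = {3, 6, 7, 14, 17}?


A = {3, 6, 7, 14, 17}
Checking if 7 is in A
7 is in A → True

7 ∈ A


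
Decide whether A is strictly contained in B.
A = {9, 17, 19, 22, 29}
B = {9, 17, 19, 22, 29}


A ⊂ B requires: A ⊆ B AND A ≠ B.
A ⊆ B? Yes
A = B? Yes
A = B, so A is not a PROPER subset.

No, A is not a proper subset of B


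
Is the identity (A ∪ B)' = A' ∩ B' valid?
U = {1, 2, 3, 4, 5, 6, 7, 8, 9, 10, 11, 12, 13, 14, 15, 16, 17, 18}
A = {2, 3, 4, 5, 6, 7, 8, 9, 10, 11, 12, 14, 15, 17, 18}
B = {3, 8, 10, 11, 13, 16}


LHS: A ∪ B = {2, 3, 4, 5, 6, 7, 8, 9, 10, 11, 12, 13, 14, 15, 16, 17, 18}
(A ∪ B)' = U \ (A ∪ B) = {1}
A' = {1, 13, 16}, B' = {1, 2, 4, 5, 6, 7, 9, 12, 14, 15, 17, 18}
Claimed RHS: A' ∩ B' = {1}
Identity is VALID: LHS = RHS = {1} ✓

Identity is valid. (A ∪ B)' = A' ∩ B' = {1}


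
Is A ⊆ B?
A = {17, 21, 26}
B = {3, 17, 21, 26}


A ⊆ B means every element of A is in B.
All elements of A are in B.
So A ⊆ B.

Yes, A ⊆ B


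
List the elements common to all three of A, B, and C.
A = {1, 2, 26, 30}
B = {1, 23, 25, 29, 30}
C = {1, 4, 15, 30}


A ∩ B = {1, 30}
(A ∩ B) ∩ C = {1, 30}

A ∩ B ∩ C = {1, 30}


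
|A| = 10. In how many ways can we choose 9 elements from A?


C(n,k) = n! / (k!(n-k)!)
C(10,9) = 10! / (9!1!)
= 10

C(10,9) = 10


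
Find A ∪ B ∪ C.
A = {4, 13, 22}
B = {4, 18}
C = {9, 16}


A ∪ B = {4, 13, 18, 22}
(A ∪ B) ∪ C = {4, 9, 13, 16, 18, 22}

A ∪ B ∪ C = {4, 9, 13, 16, 18, 22}


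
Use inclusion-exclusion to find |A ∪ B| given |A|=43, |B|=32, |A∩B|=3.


|A ∪ B| = |A| + |B| - |A ∩ B|
= 43 + 32 - 3
= 72

|A ∪ B| = 72


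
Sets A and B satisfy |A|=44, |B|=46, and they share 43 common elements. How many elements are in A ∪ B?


|A ∪ B| = |A| + |B| - |A ∩ B|
= 44 + 46 - 43
= 47

|A ∪ B| = 47


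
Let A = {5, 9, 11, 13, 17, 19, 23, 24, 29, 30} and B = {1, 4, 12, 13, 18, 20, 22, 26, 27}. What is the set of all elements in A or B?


A ∪ B = all elements in A or B (or both)
A = {5, 9, 11, 13, 17, 19, 23, 24, 29, 30}
B = {1, 4, 12, 13, 18, 20, 22, 26, 27}
A ∪ B = {1, 4, 5, 9, 11, 12, 13, 17, 18, 19, 20, 22, 23, 24, 26, 27, 29, 30}

A ∪ B = {1, 4, 5, 9, 11, 12, 13, 17, 18, 19, 20, 22, 23, 24, 26, 27, 29, 30}


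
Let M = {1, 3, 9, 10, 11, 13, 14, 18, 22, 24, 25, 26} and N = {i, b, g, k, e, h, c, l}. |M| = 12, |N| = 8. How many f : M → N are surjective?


n = |M| = 12, k = |N| = 8. Surjections via inclusion-exclusion:
S(n,k) = Σ(-1)^i × C(k,i) × (k-i)^n, i=0 to k
i=0: (-1)^0×C(8,0)×8^12 = 68719476736
i=1: (-1)^1×C(8,1)×7^12 = -110730297608
i=2: (-1)^2×C(8,2)×6^12 = 60949905408
i=3: (-1)^3×C(8,3)×5^12 = -13671875000
i=4: (-1)^4×C(8,4)×4^12 = 1174405120
i=5: (-1)^5×C(8,5)×3^12 = -29760696
i=6: (-1)^6×C(8,6)×2^12 = 114688
i=7: (-1)^7×C(8,7)×1^12 = -8
i=8: (-1)^8×C(8,8)×0^12 = 0
Total = 6411968640

Number of surjections = 6411968640


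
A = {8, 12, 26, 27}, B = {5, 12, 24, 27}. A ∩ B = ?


A ∩ B = elements in both A and B
A = {8, 12, 26, 27}
B = {5, 12, 24, 27}
A ∩ B = {12, 27}

A ∩ B = {12, 27}


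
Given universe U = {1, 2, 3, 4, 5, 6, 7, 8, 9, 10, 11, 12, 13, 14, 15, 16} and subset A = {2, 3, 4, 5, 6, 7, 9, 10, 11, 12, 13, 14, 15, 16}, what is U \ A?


Aᶜ = U \ A = elements in U but not in A
U = {1, 2, 3, 4, 5, 6, 7, 8, 9, 10, 11, 12, 13, 14, 15, 16}
A = {2, 3, 4, 5, 6, 7, 9, 10, 11, 12, 13, 14, 15, 16}
Aᶜ = {1, 8}

Aᶜ = {1, 8}


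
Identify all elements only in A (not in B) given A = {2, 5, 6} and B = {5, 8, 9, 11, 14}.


A = {2, 5, 6}
B = {5, 8, 9, 11, 14}
Region: only in A (not in B)
Elements: {2, 6}

Elements only in A (not in B): {2, 6}


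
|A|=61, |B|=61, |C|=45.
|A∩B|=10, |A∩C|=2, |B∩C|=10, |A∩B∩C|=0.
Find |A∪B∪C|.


|A∪B∪C| = |A|+|B|+|C| - |A∩B|-|A∩C|-|B∩C| + |A∩B∩C|
= 61+61+45 - 10-2-10 + 0
= 167 - 22 + 0
= 145

|A ∪ B ∪ C| = 145


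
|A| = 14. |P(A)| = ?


Number of subsets = 2^n
= 2^14
= 16384

|P(A)| = 16384


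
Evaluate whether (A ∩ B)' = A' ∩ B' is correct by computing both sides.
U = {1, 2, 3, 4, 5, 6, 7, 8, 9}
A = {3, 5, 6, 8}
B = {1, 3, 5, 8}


LHS: A ∩ B = {3, 5, 8}
(A ∩ B)' = U \ (A ∩ B) = {1, 2, 4, 6, 7, 9}
A' = {1, 2, 4, 7, 9}, B' = {2, 4, 6, 7, 9}
Claimed RHS: A' ∩ B' = {2, 4, 7, 9}
Identity is INVALID: LHS = {1, 2, 4, 6, 7, 9} but the RHS claimed here equals {2, 4, 7, 9}. The correct form is (A ∩ B)' = A' ∪ B'.

Identity is invalid: (A ∩ B)' = {1, 2, 4, 6, 7, 9} but A' ∩ B' = {2, 4, 7, 9}. The correct De Morgan law is (A ∩ B)' = A' ∪ B'.


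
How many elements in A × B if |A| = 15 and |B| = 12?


|A × B| = |A| × |B|
= 15 × 12
= 180

|A × B| = 180


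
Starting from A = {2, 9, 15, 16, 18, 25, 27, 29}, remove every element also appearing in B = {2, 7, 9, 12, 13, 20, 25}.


A \ B = elements in A but not in B
A = {2, 9, 15, 16, 18, 25, 27, 29}
B = {2, 7, 9, 12, 13, 20, 25}
Remove from A any elements in B
A \ B = {15, 16, 18, 27, 29}

A \ B = {15, 16, 18, 27, 29}


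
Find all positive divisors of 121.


Checking each candidate:
Condition: positive divisors of 121
Result = {1, 11, 121}

{1, 11, 121}


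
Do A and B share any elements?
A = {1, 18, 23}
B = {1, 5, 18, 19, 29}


Disjoint means A ∩ B = ∅.
A ∩ B = {1, 18}
A ∩ B ≠ ∅, so A and B are NOT disjoint.

Yes — A and B share the element(s) of A ∩ B = {1, 18}, so they are not disjoint


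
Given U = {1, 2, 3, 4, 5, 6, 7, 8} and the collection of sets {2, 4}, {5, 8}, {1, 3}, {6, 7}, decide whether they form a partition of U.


A partition requires: (1) non-empty parts, (2) pairwise disjoint, (3) union = U
Parts: {2, 4}, {5, 8}, {1, 3}, {6, 7}
Union of parts: {1, 2, 3, 4, 5, 6, 7, 8}
U = {1, 2, 3, 4, 5, 6, 7, 8}
All non-empty? True
Pairwise disjoint? True
Covers U? True

Yes, valid partition


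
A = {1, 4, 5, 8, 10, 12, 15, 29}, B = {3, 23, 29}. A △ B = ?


A △ B = (A \ B) ∪ (B \ A) = elements in exactly one of A or B
A \ B = {1, 4, 5, 8, 10, 12, 15}
B \ A = {3, 23}
A △ B = {1, 3, 4, 5, 8, 10, 12, 15, 23}

A △ B = {1, 3, 4, 5, 8, 10, 12, 15, 23}


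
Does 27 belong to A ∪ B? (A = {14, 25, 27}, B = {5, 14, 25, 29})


A = {14, 25, 27}, B = {5, 14, 25, 29}
A ∪ B = all elements in A or B
A ∪ B = {5, 14, 25, 27, 29}
Checking if 27 ∈ A ∪ B
27 is in A ∪ B → True

27 ∈ A ∪ B


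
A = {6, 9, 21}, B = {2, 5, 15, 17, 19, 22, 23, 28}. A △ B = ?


A △ B = (A \ B) ∪ (B \ A) = elements in exactly one of A or B
A \ B = {6, 9, 21}
B \ A = {2, 5, 15, 17, 19, 22, 23, 28}
A △ B = {2, 5, 6, 9, 15, 17, 19, 21, 22, 23, 28}

A △ B = {2, 5, 6, 9, 15, 17, 19, 21, 22, 23, 28}


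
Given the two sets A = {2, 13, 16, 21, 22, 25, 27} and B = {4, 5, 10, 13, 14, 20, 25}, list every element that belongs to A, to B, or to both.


A ∪ B = all elements in A or B (or both)
A = {2, 13, 16, 21, 22, 25, 27}
B = {4, 5, 10, 13, 14, 20, 25}
A ∪ B = {2, 4, 5, 10, 13, 14, 16, 20, 21, 22, 25, 27}

A ∪ B = {2, 4, 5, 10, 13, 14, 16, 20, 21, 22, 25, 27}


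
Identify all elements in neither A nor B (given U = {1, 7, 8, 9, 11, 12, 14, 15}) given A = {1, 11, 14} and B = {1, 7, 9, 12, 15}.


A = {1, 11, 14}
B = {1, 7, 9, 12, 15}
Region: in neither A nor B (given U = {1, 7, 8, 9, 11, 12, 14, 15})
Elements: {8}

Elements in neither A nor B (given U = {1, 7, 8, 9, 11, 12, 14, 15}): {8}


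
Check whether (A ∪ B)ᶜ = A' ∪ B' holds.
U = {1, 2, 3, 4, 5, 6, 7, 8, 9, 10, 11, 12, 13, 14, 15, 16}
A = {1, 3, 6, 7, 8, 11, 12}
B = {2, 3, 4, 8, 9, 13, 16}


LHS: A ∪ B = {1, 2, 3, 4, 6, 7, 8, 9, 11, 12, 13, 16}
(A ∪ B)' = U \ (A ∪ B) = {5, 10, 14, 15}
A' = {2, 4, 5, 9, 10, 13, 14, 15, 16}, B' = {1, 5, 6, 7, 10, 11, 12, 14, 15}
Claimed RHS: A' ∪ B' = {1, 2, 4, 5, 6, 7, 9, 10, 11, 12, 13, 14, 15, 16}
Identity is INVALID: LHS = {5, 10, 14, 15} but the RHS claimed here equals {1, 2, 4, 5, 6, 7, 9, 10, 11, 12, 13, 14, 15, 16}. The correct form is (A ∪ B)' = A' ∩ B'.

Identity is invalid: (A ∪ B)' = {5, 10, 14, 15} but A' ∪ B' = {1, 2, 4, 5, 6, 7, 9, 10, 11, 12, 13, 14, 15, 16}. The correct De Morgan law is (A ∪ B)' = A' ∩ B'.


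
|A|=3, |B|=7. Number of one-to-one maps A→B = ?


An injection sends each of |A| = 3 inputs to a distinct output in B.
# injections = |B|·(|B|-1)·…·(|B|-|A|+1) = 7! / (7 - 3)!
= 7 × 6 × 5
= 210

Number of injections = 210


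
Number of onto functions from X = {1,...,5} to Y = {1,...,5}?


n = |X| = 5, k = |Y| = 5. Surjections via inclusion-exclusion:
S(n,k) = Σ(-1)^i × C(k,i) × (k-i)^n, i=0 to k
i=0: (-1)^0×C(5,0)×5^5 = 3125
i=1: (-1)^1×C(5,1)×4^5 = -5120
i=2: (-1)^2×C(5,2)×3^5 = 2430
i=3: (-1)^3×C(5,3)×2^5 = -320
i=4: (-1)^4×C(5,4)×1^5 = 5
i=5: (-1)^5×C(5,5)×0^5 = 0
Total = 120

Number of surjections = 120


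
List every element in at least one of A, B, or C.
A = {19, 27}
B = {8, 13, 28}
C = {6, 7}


A ∪ B = {8, 13, 19, 27, 28}
(A ∪ B) ∪ C = {6, 7, 8, 13, 19, 27, 28}

A ∪ B ∪ C = {6, 7, 8, 13, 19, 27, 28}


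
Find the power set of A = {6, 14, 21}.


|A| = 3, so |P(A)| = 2^3 = 8
Enumerate subsets by cardinality (0 to 3):
∅, {6}, {14}, {21}, {6, 14}, {6, 21}, {14, 21}, {6, 14, 21}

P(A) has 8 subsets: ∅, {6}, {14}, {21}, {6, 14}, {6, 21}, {14, 21}, {6, 14, 21}


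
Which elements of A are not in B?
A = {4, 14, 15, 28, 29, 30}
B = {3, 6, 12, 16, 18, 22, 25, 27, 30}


A \ B = elements in A but not in B
A = {4, 14, 15, 28, 29, 30}
B = {3, 6, 12, 16, 18, 22, 25, 27, 30}
Remove from A any elements in B
A \ B = {4, 14, 15, 28, 29}

A \ B = {4, 14, 15, 28, 29}


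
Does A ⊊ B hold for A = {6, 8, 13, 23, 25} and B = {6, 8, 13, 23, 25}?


A ⊂ B requires: A ⊆ B AND A ≠ B.
A ⊆ B? Yes
A = B? Yes
A = B, so A is not a PROPER subset.

No, A is not a proper subset of B


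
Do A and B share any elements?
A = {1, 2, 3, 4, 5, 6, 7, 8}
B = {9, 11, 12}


Disjoint means A ∩ B = ∅.
A ∩ B = ∅
A ∩ B = ∅, so A and B are disjoint.

No — A and B share no elements (A ∩ B = ∅), so they are disjoint


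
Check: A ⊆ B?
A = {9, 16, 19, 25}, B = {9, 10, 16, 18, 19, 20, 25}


A ⊆ B means every element of A is in B.
All elements of A are in B.
So A ⊆ B.

Yes, A ⊆ B


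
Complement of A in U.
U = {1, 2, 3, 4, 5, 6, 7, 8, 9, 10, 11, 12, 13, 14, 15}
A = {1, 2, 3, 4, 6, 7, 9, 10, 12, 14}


Aᶜ = U \ A = elements in U but not in A
U = {1, 2, 3, 4, 5, 6, 7, 8, 9, 10, 11, 12, 13, 14, 15}
A = {1, 2, 3, 4, 6, 7, 9, 10, 12, 14}
Aᶜ = {5, 8, 11, 13, 15}

Aᶜ = {5, 8, 11, 13, 15}


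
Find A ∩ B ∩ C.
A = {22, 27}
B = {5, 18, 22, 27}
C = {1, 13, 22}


A ∩ B = {22, 27}
(A ∩ B) ∩ C = {22}

A ∩ B ∩ C = {22}


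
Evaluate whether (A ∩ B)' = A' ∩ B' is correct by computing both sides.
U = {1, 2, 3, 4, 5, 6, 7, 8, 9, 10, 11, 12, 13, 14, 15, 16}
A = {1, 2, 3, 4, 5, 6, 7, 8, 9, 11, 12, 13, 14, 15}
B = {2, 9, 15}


LHS: A ∩ B = {2, 9, 15}
(A ∩ B)' = U \ (A ∩ B) = {1, 3, 4, 5, 6, 7, 8, 10, 11, 12, 13, 14, 16}
A' = {10, 16}, B' = {1, 3, 4, 5, 6, 7, 8, 10, 11, 12, 13, 14, 16}
Claimed RHS: A' ∩ B' = {10, 16}
Identity is INVALID: LHS = {1, 3, 4, 5, 6, 7, 8, 10, 11, 12, 13, 14, 16} but the RHS claimed here equals {10, 16}. The correct form is (A ∩ B)' = A' ∪ B'.

Identity is invalid: (A ∩ B)' = {1, 3, 4, 5, 6, 7, 8, 10, 11, 12, 13, 14, 16} but A' ∩ B' = {10, 16}. The correct De Morgan law is (A ∩ B)' = A' ∪ B'.


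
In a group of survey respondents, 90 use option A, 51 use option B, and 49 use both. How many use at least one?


|A ∪ B| = |A| + |B| - |A ∩ B|
= 90 + 51 - 49
= 92

|A ∪ B| = 92


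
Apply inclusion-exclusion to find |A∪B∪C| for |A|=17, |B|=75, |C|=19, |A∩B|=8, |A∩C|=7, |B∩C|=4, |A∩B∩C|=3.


|A∪B∪C| = |A|+|B|+|C| - |A∩B|-|A∩C|-|B∩C| + |A∩B∩C|
= 17+75+19 - 8-7-4 + 3
= 111 - 19 + 3
= 95

|A ∪ B ∪ C| = 95


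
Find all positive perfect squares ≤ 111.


Checking each candidate:
Condition: positive perfect squares ≤ 111
Result = {1, 4, 9, 16, 25, 36, 49, 64, 81, 100}

{1, 4, 9, 16, 25, 36, 49, 64, 81, 100}


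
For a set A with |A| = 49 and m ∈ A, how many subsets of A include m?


Subsets of A containing m correspond to subsets of A \ {m}, which has 48 elements.
Count = 2^(n-1) = 2^48
= 281474976710656

Number of subsets containing m = 281474976710656


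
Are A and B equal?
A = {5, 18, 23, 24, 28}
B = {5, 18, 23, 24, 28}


Two sets are equal iff they have exactly the same elements.
A = {5, 18, 23, 24, 28}
B = {5, 18, 23, 24, 28}
Same elements → A = B

Yes, A = B


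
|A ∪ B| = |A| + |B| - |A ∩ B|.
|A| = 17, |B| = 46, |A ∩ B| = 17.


|A ∪ B| = |A| + |B| - |A ∩ B|
= 17 + 46 - 17
= 46

|A ∪ B| = 46


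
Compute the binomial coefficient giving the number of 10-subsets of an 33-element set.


C(n,k) = n! / (k!(n-k)!)
C(33,10) = 33! / (10!23!)
= 92561040

C(33,10) = 92561040


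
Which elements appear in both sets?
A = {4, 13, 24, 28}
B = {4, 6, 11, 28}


A ∩ B = elements in both A and B
A = {4, 13, 24, 28}
B = {4, 6, 11, 28}
A ∩ B = {4, 28}

A ∩ B = {4, 28}


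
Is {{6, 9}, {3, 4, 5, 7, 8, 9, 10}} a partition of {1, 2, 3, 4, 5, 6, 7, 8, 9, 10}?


A partition requires: (1) non-empty parts, (2) pairwise disjoint, (3) union = U
Parts: {6, 9}, {3, 4, 5, 7, 8, 9, 10}
Union of parts: {3, 4, 5, 6, 7, 8, 9, 10}
U = {1, 2, 3, 4, 5, 6, 7, 8, 9, 10}
All non-empty? True
Pairwise disjoint? False
Covers U? False

No, not a valid partition


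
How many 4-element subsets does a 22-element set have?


C(n,k) = n! / (k!(n-k)!)
C(22,4) = 22! / (4!18!)
= 7315

C(22,4) = 7315


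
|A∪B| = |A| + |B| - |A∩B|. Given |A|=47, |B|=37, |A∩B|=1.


|A ∪ B| = |A| + |B| - |A ∩ B|
= 47 + 37 - 1
= 83

|A ∪ B| = 83


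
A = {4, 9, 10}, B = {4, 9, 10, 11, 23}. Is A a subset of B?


A ⊆ B means every element of A is in B.
All elements of A are in B.
So A ⊆ B.

Yes, A ⊆ B


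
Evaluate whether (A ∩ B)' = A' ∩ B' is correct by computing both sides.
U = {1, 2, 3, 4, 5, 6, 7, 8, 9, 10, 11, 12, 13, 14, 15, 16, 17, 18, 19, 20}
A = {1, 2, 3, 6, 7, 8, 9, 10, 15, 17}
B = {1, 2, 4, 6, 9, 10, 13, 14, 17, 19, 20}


LHS: A ∩ B = {1, 2, 6, 9, 10, 17}
(A ∩ B)' = U \ (A ∩ B) = {3, 4, 5, 7, 8, 11, 12, 13, 14, 15, 16, 18, 19, 20}
A' = {4, 5, 11, 12, 13, 14, 16, 18, 19, 20}, B' = {3, 5, 7, 8, 11, 12, 15, 16, 18}
Claimed RHS: A' ∩ B' = {5, 11, 12, 16, 18}
Identity is INVALID: LHS = {3, 4, 5, 7, 8, 11, 12, 13, 14, 15, 16, 18, 19, 20} but the RHS claimed here equals {5, 11, 12, 16, 18}. The correct form is (A ∩ B)' = A' ∪ B'.

Identity is invalid: (A ∩ B)' = {3, 4, 5, 7, 8, 11, 12, 13, 14, 15, 16, 18, 19, 20} but A' ∩ B' = {5, 11, 12, 16, 18}. The correct De Morgan law is (A ∩ B)' = A' ∪ B'.


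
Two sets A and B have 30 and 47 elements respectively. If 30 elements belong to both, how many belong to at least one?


|A ∪ B| = |A| + |B| - |A ∩ B|
= 30 + 47 - 30
= 47

|A ∪ B| = 47


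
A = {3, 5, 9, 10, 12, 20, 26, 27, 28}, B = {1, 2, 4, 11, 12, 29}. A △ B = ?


A △ B = (A \ B) ∪ (B \ A) = elements in exactly one of A or B
A \ B = {3, 5, 9, 10, 20, 26, 27, 28}
B \ A = {1, 2, 4, 11, 29}
A △ B = {1, 2, 3, 4, 5, 9, 10, 11, 20, 26, 27, 28, 29}

A △ B = {1, 2, 3, 4, 5, 9, 10, 11, 20, 26, 27, 28, 29}


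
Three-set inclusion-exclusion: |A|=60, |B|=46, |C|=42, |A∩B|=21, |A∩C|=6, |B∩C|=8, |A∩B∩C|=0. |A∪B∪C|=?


|A∪B∪C| = |A|+|B|+|C| - |A∩B|-|A∩C|-|B∩C| + |A∩B∩C|
= 60+46+42 - 21-6-8 + 0
= 148 - 35 + 0
= 113

|A ∪ B ∪ C| = 113


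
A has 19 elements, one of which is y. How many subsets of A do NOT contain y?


Subsets of A avoiding y are subsets of A \ {y}, which has 18 elements.
Count = 2^(n-1) = 2^18
= 262144

Number of subsets avoiding y = 262144


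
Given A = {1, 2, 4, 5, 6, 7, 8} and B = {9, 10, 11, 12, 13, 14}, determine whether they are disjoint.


Disjoint means A ∩ B = ∅.
A ∩ B = ∅
A ∩ B = ∅, so A and B are disjoint.

Yes, A and B are disjoint


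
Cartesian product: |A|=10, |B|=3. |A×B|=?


|A × B| = |A| × |B|
= 10 × 3
= 30

|A × B| = 30


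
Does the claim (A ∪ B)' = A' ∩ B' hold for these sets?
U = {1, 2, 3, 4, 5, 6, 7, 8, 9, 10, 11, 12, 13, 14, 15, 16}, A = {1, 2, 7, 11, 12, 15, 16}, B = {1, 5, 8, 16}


LHS: A ∪ B = {1, 2, 5, 7, 8, 11, 12, 15, 16}
(A ∪ B)' = U \ (A ∪ B) = {3, 4, 6, 9, 10, 13, 14}
A' = {3, 4, 5, 6, 8, 9, 10, 13, 14}, B' = {2, 3, 4, 6, 7, 9, 10, 11, 12, 13, 14, 15}
Claimed RHS: A' ∩ B' = {3, 4, 6, 9, 10, 13, 14}
Identity is VALID: LHS = RHS = {3, 4, 6, 9, 10, 13, 14} ✓

Identity is valid. (A ∪ B)' = A' ∩ B' = {3, 4, 6, 9, 10, 13, 14}


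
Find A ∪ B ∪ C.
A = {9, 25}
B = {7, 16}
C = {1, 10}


A ∪ B = {7, 9, 16, 25}
(A ∪ B) ∪ C = {1, 7, 9, 10, 16, 25}

A ∪ B ∪ C = {1, 7, 9, 10, 16, 25}


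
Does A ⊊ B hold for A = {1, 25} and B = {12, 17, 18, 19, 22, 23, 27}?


A ⊂ B requires: A ⊆ B AND A ≠ B.
A ⊆ B? No
A ⊄ B, so A is not a proper subset.

No, A is not a proper subset of B


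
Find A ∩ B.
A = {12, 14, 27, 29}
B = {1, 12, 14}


A ∩ B = elements in both A and B
A = {12, 14, 27, 29}
B = {1, 12, 14}
A ∩ B = {12, 14}

A ∩ B = {12, 14}


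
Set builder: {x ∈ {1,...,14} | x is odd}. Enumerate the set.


Checking each candidate:
Condition: odd numbers in {1,...,14}
Result = {1, 3, 5, 7, 9, 11, 13}

{1, 3, 5, 7, 9, 11, 13}


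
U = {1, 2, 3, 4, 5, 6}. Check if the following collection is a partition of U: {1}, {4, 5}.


A partition requires: (1) non-empty parts, (2) pairwise disjoint, (3) union = U
Parts: {1}, {4, 5}
Union of parts: {1, 4, 5}
U = {1, 2, 3, 4, 5, 6}
All non-empty? True
Pairwise disjoint? True
Covers U? False

No, not a valid partition


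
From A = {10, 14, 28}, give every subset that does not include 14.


A subset of A that omits 14 is a subset of A \ {14}, so there are 2^(n-1) = 2^2 = 4 of them.
Subsets excluding 14: ∅, {10}, {28}, {10, 28}

Subsets excluding 14 (4 total): ∅, {10}, {28}, {10, 28}


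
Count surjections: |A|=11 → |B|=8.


n = |A| = 11, k = |B| = 8. Surjections via inclusion-exclusion:
S(n,k) = Σ(-1)^i × C(k,i) × (k-i)^n, i=0 to k
i=0: (-1)^0×C(8,0)×8^11 = 8589934592
i=1: (-1)^1×C(8,1)×7^11 = -15818613944
i=2: (-1)^2×C(8,2)×6^11 = 10158317568
i=3: (-1)^3×C(8,3)×5^11 = -2734375000
i=4: (-1)^4×C(8,4)×4^11 = 293601280
i=5: (-1)^5×C(8,5)×3^11 = -9920232
i=6: (-1)^6×C(8,6)×2^11 = 57344
i=7: (-1)^7×C(8,7)×1^11 = -8
i=8: (-1)^8×C(8,8)×0^11 = 0
Total = 479001600

Number of surjections = 479001600


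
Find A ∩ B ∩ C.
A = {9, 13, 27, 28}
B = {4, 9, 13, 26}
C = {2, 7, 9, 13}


A ∩ B = {9, 13}
(A ∩ B) ∩ C = {9, 13}

A ∩ B ∩ C = {9, 13}


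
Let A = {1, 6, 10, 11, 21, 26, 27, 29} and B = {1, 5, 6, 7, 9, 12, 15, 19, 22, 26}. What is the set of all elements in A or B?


A ∪ B = all elements in A or B (or both)
A = {1, 6, 10, 11, 21, 26, 27, 29}
B = {1, 5, 6, 7, 9, 12, 15, 19, 22, 26}
A ∪ B = {1, 5, 6, 7, 9, 10, 11, 12, 15, 19, 21, 22, 26, 27, 29}

A ∪ B = {1, 5, 6, 7, 9, 10, 11, 12, 15, 19, 21, 22, 26, 27, 29}


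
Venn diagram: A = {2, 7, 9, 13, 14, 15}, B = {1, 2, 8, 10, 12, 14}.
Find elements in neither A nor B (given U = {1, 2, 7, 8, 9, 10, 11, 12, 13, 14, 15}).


A = {2, 7, 9, 13, 14, 15}
B = {1, 2, 8, 10, 12, 14}
Region: in neither A nor B (given U = {1, 2, 7, 8, 9, 10, 11, 12, 13, 14, 15})
Elements: {11}

Elements in neither A nor B (given U = {1, 2, 7, 8, 9, 10, 11, 12, 13, 14, 15}): {11}


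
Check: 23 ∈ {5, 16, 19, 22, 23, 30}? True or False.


A = {5, 16, 19, 22, 23, 30}
Checking if 23 is in A
23 is in A → True

23 ∈ A


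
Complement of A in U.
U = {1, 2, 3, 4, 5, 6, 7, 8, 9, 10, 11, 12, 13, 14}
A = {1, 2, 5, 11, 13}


Aᶜ = U \ A = elements in U but not in A
U = {1, 2, 3, 4, 5, 6, 7, 8, 9, 10, 11, 12, 13, 14}
A = {1, 2, 5, 11, 13}
Aᶜ = {3, 4, 6, 7, 8, 9, 10, 12, 14}

Aᶜ = {3, 4, 6, 7, 8, 9, 10, 12, 14}


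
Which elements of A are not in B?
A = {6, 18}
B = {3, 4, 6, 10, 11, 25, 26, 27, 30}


A \ B = elements in A but not in B
A = {6, 18}
B = {3, 4, 6, 10, 11, 25, 26, 27, 30}
Remove from A any elements in B
A \ B = {18}

A \ B = {18}


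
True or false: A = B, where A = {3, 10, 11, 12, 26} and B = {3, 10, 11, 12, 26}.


Two sets are equal iff they have exactly the same elements.
A = {3, 10, 11, 12, 26}
B = {3, 10, 11, 12, 26}
Same elements → A = B

Yes, A = B


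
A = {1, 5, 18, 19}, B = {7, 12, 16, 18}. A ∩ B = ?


A ∩ B = elements in both A and B
A = {1, 5, 18, 19}
B = {7, 12, 16, 18}
A ∩ B = {18}

A ∩ B = {18}


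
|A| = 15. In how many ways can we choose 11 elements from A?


C(n,k) = n! / (k!(n-k)!)
C(15,11) = 15! / (11!4!)
= 1365

C(15,11) = 1365


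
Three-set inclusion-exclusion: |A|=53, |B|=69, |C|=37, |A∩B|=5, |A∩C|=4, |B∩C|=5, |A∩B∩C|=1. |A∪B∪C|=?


|A∪B∪C| = |A|+|B|+|C| - |A∩B|-|A∩C|-|B∩C| + |A∩B∩C|
= 53+69+37 - 5-4-5 + 1
= 159 - 14 + 1
= 146

|A ∪ B ∪ C| = 146


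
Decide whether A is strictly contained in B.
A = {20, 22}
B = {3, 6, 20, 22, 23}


A ⊂ B requires: A ⊆ B AND A ≠ B.
A ⊆ B? Yes
A = B? No
A ⊂ B: Yes (A is a proper subset of B)

Yes, A ⊂ B


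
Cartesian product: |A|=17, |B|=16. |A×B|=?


|A × B| = |A| × |B|
= 17 × 16
= 272

|A × B| = 272


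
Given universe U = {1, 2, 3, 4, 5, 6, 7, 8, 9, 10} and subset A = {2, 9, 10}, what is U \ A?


Aᶜ = U \ A = elements in U but not in A
U = {1, 2, 3, 4, 5, 6, 7, 8, 9, 10}
A = {2, 9, 10}
Aᶜ = {1, 3, 4, 5, 6, 7, 8}

Aᶜ = {1, 3, 4, 5, 6, 7, 8}


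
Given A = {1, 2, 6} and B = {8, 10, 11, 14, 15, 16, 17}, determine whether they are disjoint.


Disjoint means A ∩ B = ∅.
A ∩ B = ∅
A ∩ B = ∅, so A and B are disjoint.

Yes, A and B are disjoint


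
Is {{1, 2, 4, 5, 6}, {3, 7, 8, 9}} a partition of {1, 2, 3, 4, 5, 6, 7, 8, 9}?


A partition requires: (1) non-empty parts, (2) pairwise disjoint, (3) union = U
Parts: {1, 2, 4, 5, 6}, {3, 7, 8, 9}
Union of parts: {1, 2, 3, 4, 5, 6, 7, 8, 9}
U = {1, 2, 3, 4, 5, 6, 7, 8, 9}
All non-empty? True
Pairwise disjoint? True
Covers U? True

Yes, valid partition


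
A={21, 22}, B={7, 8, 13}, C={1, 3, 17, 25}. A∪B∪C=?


A ∪ B = {7, 8, 13, 21, 22}
(A ∪ B) ∪ C = {1, 3, 7, 8, 13, 17, 21, 22, 25}

A ∪ B ∪ C = {1, 3, 7, 8, 13, 17, 21, 22, 25}


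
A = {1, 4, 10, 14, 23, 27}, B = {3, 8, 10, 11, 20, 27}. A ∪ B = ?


A ∪ B = all elements in A or B (or both)
A = {1, 4, 10, 14, 23, 27}
B = {3, 8, 10, 11, 20, 27}
A ∪ B = {1, 3, 4, 8, 10, 11, 14, 20, 23, 27}

A ∪ B = {1, 3, 4, 8, 10, 11, 14, 20, 23, 27}


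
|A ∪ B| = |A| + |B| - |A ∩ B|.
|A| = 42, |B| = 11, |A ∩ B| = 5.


|A ∪ B| = |A| + |B| - |A ∩ B|
= 42 + 11 - 5
= 48

|A ∪ B| = 48


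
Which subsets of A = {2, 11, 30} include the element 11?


A subset of A contains 11 iff the remaining 2 elements form any subset of A \ {11}.
Count: 2^(n-1) = 2^2 = 4
Subsets containing 11: {11}, {2, 11}, {11, 30}, {2, 11, 30}

Subsets containing 11 (4 total): {11}, {2, 11}, {11, 30}, {2, 11, 30}


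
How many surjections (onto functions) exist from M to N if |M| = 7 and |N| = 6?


n = |M| = 7, k = |N| = 6. Surjections via inclusion-exclusion:
S(n,k) = Σ(-1)^i × C(k,i) × (k-i)^n, i=0 to k
i=0: (-1)^0×C(6,0)×6^7 = 279936
i=1: (-1)^1×C(6,1)×5^7 = -468750
i=2: (-1)^2×C(6,2)×4^7 = 245760
i=3: (-1)^3×C(6,3)×3^7 = -43740
i=4: (-1)^4×C(6,4)×2^7 = 1920
i=5: (-1)^5×C(6,5)×1^7 = -6
i=6: (-1)^6×C(6,6)×0^7 = 0
Total = 15120

Number of surjections = 15120


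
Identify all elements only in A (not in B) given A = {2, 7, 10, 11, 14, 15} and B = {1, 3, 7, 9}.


A = {2, 7, 10, 11, 14, 15}
B = {1, 3, 7, 9}
Region: only in A (not in B)
Elements: {2, 10, 11, 14, 15}

Elements only in A (not in B): {2, 10, 11, 14, 15}


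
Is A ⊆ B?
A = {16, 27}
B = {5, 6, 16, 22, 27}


A ⊆ B means every element of A is in B.
All elements of A are in B.
So A ⊆ B.

Yes, A ⊆ B


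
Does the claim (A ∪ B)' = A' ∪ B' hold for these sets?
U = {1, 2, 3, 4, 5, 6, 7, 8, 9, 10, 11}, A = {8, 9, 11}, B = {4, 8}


LHS: A ∪ B = {4, 8, 9, 11}
(A ∪ B)' = U \ (A ∪ B) = {1, 2, 3, 5, 6, 7, 10}
A' = {1, 2, 3, 4, 5, 6, 7, 10}, B' = {1, 2, 3, 5, 6, 7, 9, 10, 11}
Claimed RHS: A' ∪ B' = {1, 2, 3, 4, 5, 6, 7, 9, 10, 11}
Identity is INVALID: LHS = {1, 2, 3, 5, 6, 7, 10} but the RHS claimed here equals {1, 2, 3, 4, 5, 6, 7, 9, 10, 11}. The correct form is (A ∪ B)' = A' ∩ B'.

Identity is invalid: (A ∪ B)' = {1, 2, 3, 5, 6, 7, 10} but A' ∪ B' = {1, 2, 3, 4, 5, 6, 7, 9, 10, 11}. The correct De Morgan law is (A ∪ B)' = A' ∩ B'.


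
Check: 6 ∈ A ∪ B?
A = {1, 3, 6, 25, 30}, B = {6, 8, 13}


A = {1, 3, 6, 25, 30}, B = {6, 8, 13}
A ∪ B = all elements in A or B
A ∪ B = {1, 3, 6, 8, 13, 25, 30}
Checking if 6 ∈ A ∪ B
6 is in A ∪ B → True

6 ∈ A ∪ B


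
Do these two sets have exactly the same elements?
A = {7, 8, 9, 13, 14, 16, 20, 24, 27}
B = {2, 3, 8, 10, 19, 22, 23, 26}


Two sets are equal iff they have exactly the same elements.
A = {7, 8, 9, 13, 14, 16, 20, 24, 27}
B = {2, 3, 8, 10, 19, 22, 23, 26}
Differences: {2, 3, 7, 9, 10, 13, 14, 16, 19, 20, 22, 23, 24, 26, 27}
A ≠ B

No, A ≠ B


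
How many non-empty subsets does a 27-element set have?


Total subsets = 2^n = 2^27 = 134217728
Non-empty subsets exclude the empty set: 2^n - 1
= 134217728 - 1
= 134217727

Number of non-empty subsets = 134217727


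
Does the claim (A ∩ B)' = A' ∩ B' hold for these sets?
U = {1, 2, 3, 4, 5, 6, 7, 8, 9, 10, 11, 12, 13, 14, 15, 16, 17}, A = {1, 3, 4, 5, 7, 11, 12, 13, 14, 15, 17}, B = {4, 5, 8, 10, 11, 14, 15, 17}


LHS: A ∩ B = {4, 5, 11, 14, 15, 17}
(A ∩ B)' = U \ (A ∩ B) = {1, 2, 3, 6, 7, 8, 9, 10, 12, 13, 16}
A' = {2, 6, 8, 9, 10, 16}, B' = {1, 2, 3, 6, 7, 9, 12, 13, 16}
Claimed RHS: A' ∩ B' = {2, 6, 9, 16}
Identity is INVALID: LHS = {1, 2, 3, 6, 7, 8, 9, 10, 12, 13, 16} but the RHS claimed here equals {2, 6, 9, 16}. The correct form is (A ∩ B)' = A' ∪ B'.

Identity is invalid: (A ∩ B)' = {1, 2, 3, 6, 7, 8, 9, 10, 12, 13, 16} but A' ∩ B' = {2, 6, 9, 16}. The correct De Morgan law is (A ∩ B)' = A' ∪ B'.


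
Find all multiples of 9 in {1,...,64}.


Checking each candidate:
Condition: multiples of 9 in {1,...,64}
Result = {9, 18, 27, 36, 45, 54, 63}

{9, 18, 27, 36, 45, 54, 63}


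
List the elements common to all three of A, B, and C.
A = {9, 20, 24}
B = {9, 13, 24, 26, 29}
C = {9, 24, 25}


A ∩ B = {9, 24}
(A ∩ B) ∩ C = {9, 24}

A ∩ B ∩ C = {9, 24}


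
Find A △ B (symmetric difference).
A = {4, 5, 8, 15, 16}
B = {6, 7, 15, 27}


A △ B = (A \ B) ∪ (B \ A) = elements in exactly one of A or B
A \ B = {4, 5, 8, 16}
B \ A = {6, 7, 27}
A △ B = {4, 5, 6, 7, 8, 16, 27}

A △ B = {4, 5, 6, 7, 8, 16, 27}


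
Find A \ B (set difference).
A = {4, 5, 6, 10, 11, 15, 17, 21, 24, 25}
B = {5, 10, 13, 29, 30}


A \ B = elements in A but not in B
A = {4, 5, 6, 10, 11, 15, 17, 21, 24, 25}
B = {5, 10, 13, 29, 30}
Remove from A any elements in B
A \ B = {4, 6, 11, 15, 17, 21, 24, 25}

A \ B = {4, 6, 11, 15, 17, 21, 24, 25}


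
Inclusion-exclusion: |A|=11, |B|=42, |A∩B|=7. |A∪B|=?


|A ∪ B| = |A| + |B| - |A ∩ B|
= 11 + 42 - 7
= 46

|A ∪ B| = 46


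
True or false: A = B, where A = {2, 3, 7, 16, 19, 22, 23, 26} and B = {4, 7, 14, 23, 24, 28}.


Two sets are equal iff they have exactly the same elements.
A = {2, 3, 7, 16, 19, 22, 23, 26}
B = {4, 7, 14, 23, 24, 28}
Differences: {2, 3, 4, 14, 16, 19, 22, 24, 26, 28}
A ≠ B

No, A ≠ B


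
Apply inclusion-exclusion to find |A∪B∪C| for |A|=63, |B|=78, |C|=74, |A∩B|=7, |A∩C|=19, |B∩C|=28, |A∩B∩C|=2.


|A∪B∪C| = |A|+|B|+|C| - |A∩B|-|A∩C|-|B∩C| + |A∩B∩C|
= 63+78+74 - 7-19-28 + 2
= 215 - 54 + 2
= 163

|A ∪ B ∪ C| = 163


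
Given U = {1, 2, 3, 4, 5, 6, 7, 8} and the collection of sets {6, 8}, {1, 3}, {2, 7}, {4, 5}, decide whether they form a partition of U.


A partition requires: (1) non-empty parts, (2) pairwise disjoint, (3) union = U
Parts: {6, 8}, {1, 3}, {2, 7}, {4, 5}
Union of parts: {1, 2, 3, 4, 5, 6, 7, 8}
U = {1, 2, 3, 4, 5, 6, 7, 8}
All non-empty? True
Pairwise disjoint? True
Covers U? True

Yes, valid partition
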